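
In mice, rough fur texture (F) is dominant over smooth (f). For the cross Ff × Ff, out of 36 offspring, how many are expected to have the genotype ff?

Punnett square for Ff × Ff:
Offspring genotypes: 1 FF, 2 Ff, 1 ff
Total offspring: 4
Count with target: 1
Probability: 1/4
Expected count = 1/4 × 36 = 9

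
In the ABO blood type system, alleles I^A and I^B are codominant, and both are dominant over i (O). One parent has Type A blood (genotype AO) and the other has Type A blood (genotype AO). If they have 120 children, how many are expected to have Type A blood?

Cross: AO × AO
Possible offspring genotypes: 1 AA, 2 AO, 1 OO
Blood type counts: 3 Type A, 1 Type O
Probability of Type A: 3/4
Expected count = 3/4 × 120 = 90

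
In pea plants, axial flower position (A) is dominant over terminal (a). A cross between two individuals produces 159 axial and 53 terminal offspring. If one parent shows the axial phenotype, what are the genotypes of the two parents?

Observed offspring: 159 axial, 53 terminal
The observed ratio simplifies to 3:1. Terminal (aa) offspring appear, so each parent must contribute one a allele. The parent stated to show axial carries A, so it is Aa. The other parent is then either Aa or aa: Aa × aa would give a 1:1 split, whereas Aa × Aa gives 3:1 — matching the data. So both parents are heterozygous (Aa × Aa).
Parent genotypes: Aa × Aa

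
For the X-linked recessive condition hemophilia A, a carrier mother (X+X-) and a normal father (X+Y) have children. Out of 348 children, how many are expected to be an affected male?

Cross: X+X- × X+Y
Offspring: 1 X+X+, 1 X+Y, 1 X+X-, 1 X-Y
Probability of an affected male: 1/4
Expected count = 1/4 × 348 = 87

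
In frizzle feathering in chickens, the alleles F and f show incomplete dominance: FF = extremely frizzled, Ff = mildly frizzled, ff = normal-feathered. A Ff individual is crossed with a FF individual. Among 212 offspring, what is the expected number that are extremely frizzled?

Punnett square for Ff × FF:
Offspring genotypes: 2 FF, 2 Ff
Phenotype counts: 2 extremely frizzled, 2 mildly frizzled
extremely frizzled: 2 out of 4 → fraction 1/2
Expected count = 1/2 × 212 = 106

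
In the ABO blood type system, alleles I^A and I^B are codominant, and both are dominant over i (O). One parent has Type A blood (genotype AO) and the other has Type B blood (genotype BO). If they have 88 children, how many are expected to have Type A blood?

Cross: AO × BO
Possible offspring genotypes: 1 AB, 1 AO, 1 BO, 1 OO
Blood type counts: 1 Type AB, 1 Type A, 1 Type B, 1 Type O
Probability of Type A: 1/4
Expected count = 1/4 × 88 = 22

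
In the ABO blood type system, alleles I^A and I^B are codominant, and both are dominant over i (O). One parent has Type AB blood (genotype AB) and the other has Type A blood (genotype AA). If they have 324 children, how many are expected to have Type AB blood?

Cross: AB × AA
Possible offspring genotypes: 2 AA, 2 AB
Blood type counts: 2 Type A, 2 Type AB
Probability of Type AB: 2/4 = 1/2
Expected count = 1/2 × 324 = 162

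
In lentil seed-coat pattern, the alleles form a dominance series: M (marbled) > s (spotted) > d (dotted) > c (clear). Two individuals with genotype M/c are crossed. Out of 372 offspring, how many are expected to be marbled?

Cross: M/c × M/c
Allele dominance: M > s > d > c
Offspring genotypes: 1 M/M, 2 M/c, 1 c/c
Phenotype counts: 3 marbled, 1 clear
marbled: 3 out of 4 → fraction 3/4
Expected count = 3/4 × 372 = 279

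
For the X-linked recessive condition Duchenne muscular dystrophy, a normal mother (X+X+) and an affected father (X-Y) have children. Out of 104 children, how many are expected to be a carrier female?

Cross: X+X+ × X-Y
Offspring: 2 X+X-, 2 X+Y
Probability of a carrier female: 2/4 = 1/2
Expected count = 1/2 × 104 = 52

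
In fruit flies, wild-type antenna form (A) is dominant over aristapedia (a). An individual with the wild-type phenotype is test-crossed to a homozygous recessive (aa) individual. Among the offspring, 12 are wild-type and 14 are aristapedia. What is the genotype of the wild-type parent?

Test cross: ? × aa
Offspring: 12 wild-type, 14 aristapedia — approximately 1:1.
A 1:1 ratio in a test cross indicates the unknown parent is heterozygous (Aa).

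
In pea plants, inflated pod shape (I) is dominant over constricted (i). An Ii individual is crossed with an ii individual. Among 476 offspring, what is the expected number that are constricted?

Punnett square for Ii × ii:
Offspring genotypes: 2 Ii, 2 ii
inflated: 2, constricted: 2
constricted: 2 out of 4 → fraction 1/2
Expected count = 1/2 × 476 = 238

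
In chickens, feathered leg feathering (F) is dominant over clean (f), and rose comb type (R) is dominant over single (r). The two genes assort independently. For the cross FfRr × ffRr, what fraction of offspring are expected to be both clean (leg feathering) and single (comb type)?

Dihybrid cross FfRr × ffRr — consider each gene separately:
leg feathering: Ff × ff → 2 Ff, 2 ff → 2 F_ : 2 ff (out of 4)
comb type: Rr × Rr → 1 RR, 2 Rr, 1 rr → 3 R_ : 1 rr (out of 4)
Looking for: clean (ff) and single (rr)
P(clean) = 2/4, P(single) = 1/4
P(both) = 2/4 × 1/4 = 2/16 = 1/8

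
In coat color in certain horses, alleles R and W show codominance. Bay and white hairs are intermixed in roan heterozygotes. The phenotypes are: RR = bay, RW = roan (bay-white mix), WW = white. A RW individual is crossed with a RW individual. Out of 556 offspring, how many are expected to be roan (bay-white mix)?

Punnett square for RW × RW:
Offspring genotypes: 1 RR, 2 RW, 1 WW
Phenotype counts: 1 bay, 2 roan (bay-white mix), 1 white
roan (bay-white mix): 2 out of 4 → fraction 1/2
Expected count = 1/2 × 556 = 278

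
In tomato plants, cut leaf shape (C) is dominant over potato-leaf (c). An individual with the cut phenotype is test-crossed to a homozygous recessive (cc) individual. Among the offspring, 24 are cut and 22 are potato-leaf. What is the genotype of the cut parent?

Test cross: ? × cc
Offspring: 24 cut, 22 potato-leaf — approximately 1:1.
A 1:1 ratio in a test cross indicates the unknown parent is heterozygous (Cc).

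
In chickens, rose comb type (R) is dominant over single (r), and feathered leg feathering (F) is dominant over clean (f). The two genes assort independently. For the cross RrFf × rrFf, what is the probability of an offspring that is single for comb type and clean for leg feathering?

Dihybrid cross RrFf × rrFf — consider each gene separately:
comb type: Rr × rr → 2 Rr, 2 rr → 2 R_ : 2 rr (out of 4)
leg feathering: Ff × Ff → 1 FF, 2 Ff, 1 ff → 3 F_ : 1 ff (out of 4)
Looking for: single (rr) and clean (ff)
P(single) = 2/4, P(clean) = 1/4
P(both) = 2/4 × 1/4 = 2/16 = 1/8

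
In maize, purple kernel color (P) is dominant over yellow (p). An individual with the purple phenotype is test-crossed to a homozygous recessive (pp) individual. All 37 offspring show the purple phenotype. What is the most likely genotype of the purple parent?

Test cross: ? × pp
All offspring are purple.
If the unknown parent were heterozygous (Pp), about half of 37 offspring would be yellow; none are. The unknown parent is most likely homozygous dominant (PP).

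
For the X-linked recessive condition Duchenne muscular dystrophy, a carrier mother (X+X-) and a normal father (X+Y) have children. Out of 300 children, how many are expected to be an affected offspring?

Cross: X+X- × X+Y
Offspring: 1 X+X+, 1 X+Y, 1 X+X-, 1 X-Y
Probability of an affected offspring: 1/4
Expected count = 1/4 × 300 = 75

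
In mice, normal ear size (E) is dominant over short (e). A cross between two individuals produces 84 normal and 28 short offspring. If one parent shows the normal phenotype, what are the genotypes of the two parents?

Observed offspring: 84 normal, 28 short
The observed ratio simplifies to 3:1. Short (ee) offspring appear, so each parent must contribute one e allele. The parent stated to show normal carries E, so it is Ee. The other parent is then either Ee or ee: Ee × ee would give a 1:1 split, whereas Ee × Ee gives 3:1 — matching the data. So both parents are heterozygous (Ee × Ee).
Parent genotypes: Ee × Ee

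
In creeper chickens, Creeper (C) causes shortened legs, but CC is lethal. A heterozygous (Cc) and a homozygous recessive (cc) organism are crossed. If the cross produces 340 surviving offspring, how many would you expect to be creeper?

Cross: Cc × cc
Punnett square offspring (before lethality): 2 Cc, 2 cc
No CC offspring are produced in this cross.
creeper: 2 out of 4 → fraction 1/2
Expected count = 1/2 × 340 = 170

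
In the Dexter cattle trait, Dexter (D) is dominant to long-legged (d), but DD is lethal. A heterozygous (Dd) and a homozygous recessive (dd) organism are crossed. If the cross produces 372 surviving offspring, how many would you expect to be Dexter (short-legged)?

Cross: Dd × dd
Punnett square offspring (before lethality): 2 Dd, 2 dd
No DD offspring are produced in this cross.
Dexter (short-legged): 2 out of 4 → fraction 1/2
Expected count = 1/2 × 372 = 186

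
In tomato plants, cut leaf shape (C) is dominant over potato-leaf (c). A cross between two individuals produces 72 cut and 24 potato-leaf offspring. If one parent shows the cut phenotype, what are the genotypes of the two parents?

Observed offspring: 72 cut, 24 potato-leaf
The observed ratio simplifies to 3:1. Potato-leaf (cc) offspring appear, so each parent must contribute one c allele. The parent stated to show cut carries C, so it is Cc. The other parent is then either Cc or cc: Cc × cc would give a 1:1 split, whereas Cc × Cc gives 3:1 — matching the data. So both parents are heterozygous (Cc × Cc).
Parent genotypes: Cc × Cc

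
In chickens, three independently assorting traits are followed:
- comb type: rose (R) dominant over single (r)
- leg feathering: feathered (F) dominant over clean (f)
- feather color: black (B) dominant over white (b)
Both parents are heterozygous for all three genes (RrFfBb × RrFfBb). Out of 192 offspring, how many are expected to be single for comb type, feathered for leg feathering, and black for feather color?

Trihybrid cross: RrFfBb × RrFfBb
Each trait segregates independently with a 3:1 phenotypic ratio, so each gene contributes 3/4 (dominant) or 1/4 (recessive).
Target: single (comb type), feathered (leg feathering), black (feather color)
Probability = product of independent per-trait probabilities
= 1/4 × 3/4 × 3/4 = 9/64
Expected count = 9/64 × 192 = 27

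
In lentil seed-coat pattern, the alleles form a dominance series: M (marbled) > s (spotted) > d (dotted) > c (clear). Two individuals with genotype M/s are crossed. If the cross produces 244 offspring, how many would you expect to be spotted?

Cross: M/s × M/s
Allele dominance: M > s > d > c
Offspring genotypes: 1 M/M, 2 M/s, 1 s/s
Phenotype counts: 3 marbled, 1 spotted
spotted: 1 out of 4 → fraction 1/4
Expected count = 1/4 × 244 = 61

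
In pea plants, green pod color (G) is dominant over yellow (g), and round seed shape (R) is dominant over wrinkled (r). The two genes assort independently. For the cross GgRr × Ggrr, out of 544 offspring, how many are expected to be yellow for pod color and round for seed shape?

Dihybrid cross GgRr × Ggrr — consider each gene separately:
pod color: Gg × Gg → 1 GG, 2 Gg, 1 gg → 3 G_ : 1 gg (out of 4)
seed shape: Rr × rr → 2 Rr, 2 rr → 2 R_ : 2 rr (out of 4)
Looking for: yellow (gg) and round (R_)
P(yellow) = 1/4, P(round) = 2/4
P(both) = 1/4 × 2/4 = 2/16 = 1/8
Expected count = 1/8 × 544 = 68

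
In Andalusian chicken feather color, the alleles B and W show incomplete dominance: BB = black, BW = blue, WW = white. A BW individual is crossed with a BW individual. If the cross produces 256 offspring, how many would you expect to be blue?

Punnett square for BW × BW:
Offspring genotypes: 1 BB, 2 BW, 1 WW
Phenotype counts: 1 black, 2 blue, 1 white
blue: 2 out of 4 → fraction 1/2
Expected count = 1/2 × 256 = 128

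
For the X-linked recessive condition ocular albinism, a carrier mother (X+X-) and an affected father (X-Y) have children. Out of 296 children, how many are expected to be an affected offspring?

Cross: X+X- × X-Y
Offspring: 1 X+X-, 1 X+Y, 1 X-X-, 1 X-Y
Probability of an affected offspring: 2/4 = 1/2
Expected count = 1/2 × 296 = 148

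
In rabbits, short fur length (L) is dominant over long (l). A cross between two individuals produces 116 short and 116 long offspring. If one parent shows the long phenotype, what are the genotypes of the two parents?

Observed offspring: 116 short, 116 long
The observed ratio simplifies to 1:1. One parent shows long, so its genotype must be ll. A 1:1 offspring split requires the other parent to be heterozygous (Ll).
Parent genotypes: ll × Ll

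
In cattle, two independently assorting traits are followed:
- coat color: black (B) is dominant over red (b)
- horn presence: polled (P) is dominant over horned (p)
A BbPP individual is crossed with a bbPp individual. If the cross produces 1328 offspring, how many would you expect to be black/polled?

Dihybrid cross BbPP × bbPp — consider each gene separately:
coat color: Bb × bb → 2 Bb, 2 bb → 2 B_ : 2 bb (out of 4)
horn presence: PP × Pp → 2 PP, 2 Pp → 4 P_ (out of 4)
Combine (counts out of 4 × 4 = 16): black/polled (B_P_) = 2×4 = 8; red/polled (bbP_) = 2×4 = 8
Phenotype counts (out of 16): 8 black/polled, 8 red/polled
black/polled: 8 out of 16 → fraction 1/2
Expected count = 1/2 × 1328 = 664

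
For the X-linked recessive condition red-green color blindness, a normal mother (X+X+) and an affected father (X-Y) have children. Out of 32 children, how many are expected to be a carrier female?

Cross: X+X+ × X-Y
Offspring: 2 X+X-, 2 X+Y
Probability of a carrier female: 2/4 = 1/2
Expected count = 1/2 × 32 = 16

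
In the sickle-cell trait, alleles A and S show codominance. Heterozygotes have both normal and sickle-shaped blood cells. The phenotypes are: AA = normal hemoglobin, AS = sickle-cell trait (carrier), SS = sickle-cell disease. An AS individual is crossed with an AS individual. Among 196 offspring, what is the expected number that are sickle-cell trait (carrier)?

Punnett square for AS × AS:
Offspring genotypes: 1 AA, 2 AS, 1 SS
Phenotype counts: 1 normal hemoglobin, 2 sickle-cell trait (carrier), 1 sickle-cell disease
sickle-cell trait (carrier): 2 out of 4 → fraction 1/2
Expected count = 1/2 × 196 = 98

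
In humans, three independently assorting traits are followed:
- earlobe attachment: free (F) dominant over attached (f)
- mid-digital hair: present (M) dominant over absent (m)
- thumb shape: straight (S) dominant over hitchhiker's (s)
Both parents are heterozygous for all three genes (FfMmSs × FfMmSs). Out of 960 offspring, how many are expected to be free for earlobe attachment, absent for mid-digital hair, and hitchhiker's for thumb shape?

Trihybrid cross: FfMmSs × FfMmSs
Each trait segregates independently with a 3:1 phenotypic ratio, so each gene contributes 3/4 (dominant) or 1/4 (recessive).
Target: free (earlobe attachment), absent (mid-digital hair), hitchhiker's (thumb shape)
Probability = product of independent per-trait probabilities
= 3/4 × 1/4 × 1/4 = 3/64
Expected count = 3/64 × 960 = 45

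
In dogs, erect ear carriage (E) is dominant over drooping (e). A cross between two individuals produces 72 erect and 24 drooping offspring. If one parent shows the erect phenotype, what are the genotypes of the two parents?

Observed offspring: 72 erect, 24 drooping
The observed ratio simplifies to 3:1. Drooping (ee) offspring appear, so each parent must contribute one e allele. The parent stated to show erect carries E, so it is Ee. The other parent is then either Ee or ee: Ee × ee would give a 1:1 split, whereas Ee × Ee gives 3:1 — matching the data. So both parents are heterozygous (Ee × Ee).
Parent genotypes: Ee × Ee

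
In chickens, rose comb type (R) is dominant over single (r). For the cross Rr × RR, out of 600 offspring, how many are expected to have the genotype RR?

Punnett square for Rr × RR:
Offspring genotypes: 2 RR, 2 Rr
Total offspring: 4
Count with target: 2
Probability: 2/4 = 1/2
Expected count = 1/2 × 600 = 300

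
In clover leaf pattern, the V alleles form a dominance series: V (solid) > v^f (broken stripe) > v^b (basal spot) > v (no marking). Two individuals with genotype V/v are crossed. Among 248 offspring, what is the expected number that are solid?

Cross: V/v × V/v
Allele dominance: V > v^f > v^b > v
Offspring genotypes: 1 V/V, 2 V/v, 1 v/v
Phenotype counts: 3 solid, 1 unmarked
solid: 3 out of 4 → fraction 3/4
Expected count = 3/4 × 248 = 186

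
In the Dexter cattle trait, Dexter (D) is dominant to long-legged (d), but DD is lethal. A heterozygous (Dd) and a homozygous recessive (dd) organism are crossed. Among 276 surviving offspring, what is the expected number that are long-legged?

Cross: Dd × dd
Punnett square offspring (before lethality): 2 Dd, 2 dd
No DD offspring are produced in this cross.
long-legged: 2 out of 4 → fraction 1/2
Expected count = 1/2 × 276 = 138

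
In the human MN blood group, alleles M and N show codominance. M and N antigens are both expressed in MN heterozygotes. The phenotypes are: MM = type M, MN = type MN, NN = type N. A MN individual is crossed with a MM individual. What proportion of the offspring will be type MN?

Punnett square for MN × MM:
Offspring genotypes: 2 MM, 2 MN
Phenotype counts: 2 type M, 2 type MN
type MN: 2 out of 4
Probability: 2/4 = 1/2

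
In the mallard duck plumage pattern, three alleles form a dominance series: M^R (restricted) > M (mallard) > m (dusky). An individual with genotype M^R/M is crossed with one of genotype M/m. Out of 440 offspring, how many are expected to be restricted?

Cross: M^R/M × M/m
Allele dominance: M^R > M > m
Offspring genotypes: 1 M^R/M, 1 M^R/m, 1 M/M, 1 M/m
Phenotype counts: 2 restricted, 2 mallard
restricted: 2 out of 4 → fraction 1/2
Expected count = 1/2 × 440 = 220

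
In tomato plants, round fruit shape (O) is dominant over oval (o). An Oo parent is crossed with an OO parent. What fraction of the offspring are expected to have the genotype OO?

Punnett square for Oo × OO:
Offspring genotypes: 2 OO, 2 Oo
Total offspring: 4
Count with target: 2
Probability: 2/4 = 1/2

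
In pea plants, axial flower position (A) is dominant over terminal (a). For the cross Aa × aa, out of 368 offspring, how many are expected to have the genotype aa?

Punnett square for Aa × aa:
Offspring genotypes: 2 Aa, 2 aa
Total offspring: 4
Count with target: 2
Probability: 2/4 = 1/2
Expected count = 1/2 × 368 = 184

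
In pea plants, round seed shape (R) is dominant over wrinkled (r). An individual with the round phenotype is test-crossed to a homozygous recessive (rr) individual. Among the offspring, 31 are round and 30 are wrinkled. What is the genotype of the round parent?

Test cross: ? × rr
Offspring: 31 round, 30 wrinkled — approximately 1:1.
A 1:1 ratio in a test cross indicates the unknown parent is heterozygous (Rr).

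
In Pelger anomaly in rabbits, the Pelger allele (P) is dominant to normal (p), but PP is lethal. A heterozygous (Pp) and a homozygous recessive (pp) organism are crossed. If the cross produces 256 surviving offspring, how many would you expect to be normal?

Cross: Pp × pp
Punnett square offspring (before lethality): 2 Pp, 2 pp
No PP offspring are produced in this cross.
normal: 2 out of 4 → fraction 1/2
Expected count = 1/2 × 256 = 128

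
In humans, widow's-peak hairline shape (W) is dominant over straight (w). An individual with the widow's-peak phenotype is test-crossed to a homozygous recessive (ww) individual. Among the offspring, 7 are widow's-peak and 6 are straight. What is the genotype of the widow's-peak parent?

Test cross: ? × ww
Offspring: 7 widow's-peak, 6 straight — approximately 1:1.
A 1:1 ratio in a test cross indicates the unknown parent is heterozygous (Ww).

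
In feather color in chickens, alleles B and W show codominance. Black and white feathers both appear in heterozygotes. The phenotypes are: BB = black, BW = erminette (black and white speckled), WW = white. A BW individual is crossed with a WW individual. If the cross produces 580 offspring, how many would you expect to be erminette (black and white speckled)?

Punnett square for BW × WW:
Offspring genotypes: 2 BW, 2 WW
Phenotype counts: 2 erminette (black and white speckled), 2 white
erminette (black and white speckled): 2 out of 4 → fraction 1/2
Expected count = 1/2 × 580 = 290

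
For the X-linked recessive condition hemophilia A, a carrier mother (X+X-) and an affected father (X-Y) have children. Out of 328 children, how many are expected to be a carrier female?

Cross: X+X- × X-Y
Offspring: 1 X+X-, 1 X+Y, 1 X-X-, 1 X-Y
Probability of a carrier female: 1/4
Expected count = 1/4 × 328 = 82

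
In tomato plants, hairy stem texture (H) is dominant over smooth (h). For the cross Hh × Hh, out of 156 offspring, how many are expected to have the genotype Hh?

Punnett square for Hh × Hh:
Offspring genotypes: 1 HH, 2 Hh, 1 hh
Total offspring: 4
Count with target: 2
Probability: 2/4 = 1/2
Expected count = 1/2 × 156 = 78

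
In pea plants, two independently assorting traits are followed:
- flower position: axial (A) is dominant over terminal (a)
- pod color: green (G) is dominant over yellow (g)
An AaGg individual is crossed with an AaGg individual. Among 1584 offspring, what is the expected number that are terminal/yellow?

Dihybrid cross AaGg × AaGg — consider each gene separately:
flower position: Aa × Aa → 1 AA, 2 Aa, 1 aa → 3 A_ : 1 aa (out of 4)
pod color: Gg × Gg → 1 GG, 2 Gg, 1 gg → 3 G_ : 1 gg (out of 4)
Combine (counts out of 4 × 4 = 16): axial/green (A_G_) = 3×3 = 9; axial/yellow (A_gg) = 3×1 = 3; terminal/green (aaG_) = 1×3 = 3; terminal/yellow (aagg) = 1×1 = 1
Phenotype counts (out of 16): 9 axial/green, 3 axial/yellow, 3 terminal/green, 1 terminal/yellow
terminal/yellow: 1 out of 16 → fraction 1/16
Expected count = 1/16 × 1584 = 99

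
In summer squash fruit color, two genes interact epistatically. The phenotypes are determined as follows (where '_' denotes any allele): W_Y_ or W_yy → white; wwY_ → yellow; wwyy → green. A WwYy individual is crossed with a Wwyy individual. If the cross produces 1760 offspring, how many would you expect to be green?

Cross: WwYy × Wwyy — consider each gene separately:
W gene: Ww × Ww → 1 WW, 2 Ww, 1 ww → 3 W_ : 1 ww (out of 4)
Y gene: Yy × yy → 2 Yy, 2 yy → 2 Y_ : 2 yy (out of 4)
Genotype classes (out of 4 × 4 = 16): W_Y_ = 3×2 = 6; W_yy = 3×2 = 6; wwY_ = 1×2 = 2; wwyy = 1×2 = 2
Apply the phenotype rules: W_Y_ (6) + W_yy (6) → white; wwY_ (2) → yellow; wwyy (2) → green
Phenotype counts (out of 16): 12 white, 2 yellow, 2 green
green: 2 out of 16 → fraction 1/8
Expected count = 1/8 × 1760 = 220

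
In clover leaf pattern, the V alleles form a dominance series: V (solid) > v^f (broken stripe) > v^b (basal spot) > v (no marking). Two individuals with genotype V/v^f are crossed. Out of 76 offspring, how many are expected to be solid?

Cross: V/v^f × V/v^f
Allele dominance: V > v^f > v^b > v
Offspring genotypes: 1 V/V, 2 V/v^f, 1 v^f/v^f
Phenotype counts: 3 solid, 1 broken stripe
solid: 3 out of 4 → fraction 3/4
Expected count = 3/4 × 76 = 57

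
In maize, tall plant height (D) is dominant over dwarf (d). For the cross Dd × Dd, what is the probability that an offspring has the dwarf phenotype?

Punnett square for Dd × Dd:
Offspring genotypes: 1 DD, 2 Dd, 1 dd
Total offspring: 4
Count with target: 1
Probability: 1/4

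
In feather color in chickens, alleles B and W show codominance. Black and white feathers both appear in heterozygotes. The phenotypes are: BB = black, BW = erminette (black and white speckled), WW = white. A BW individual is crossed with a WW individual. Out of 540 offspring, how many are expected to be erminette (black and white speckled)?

Punnett square for BW × WW:
Offspring genotypes: 2 BW, 2 WW
Phenotype counts: 2 erminette (black and white speckled), 2 white
erminette (black and white speckled): 2 out of 4 → fraction 1/2
Expected count = 1/2 × 540 = 270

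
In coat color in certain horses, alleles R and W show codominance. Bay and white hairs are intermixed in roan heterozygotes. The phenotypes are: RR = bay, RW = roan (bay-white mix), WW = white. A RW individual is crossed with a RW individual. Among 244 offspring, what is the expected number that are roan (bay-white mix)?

Punnett square for RW × RW:
Offspring genotypes: 1 RR, 2 RW, 1 WW
Phenotype counts: 1 bay, 2 roan (bay-white mix), 1 white
roan (bay-white mix): 2 out of 4 → fraction 1/2
Expected count = 1/2 × 244 = 122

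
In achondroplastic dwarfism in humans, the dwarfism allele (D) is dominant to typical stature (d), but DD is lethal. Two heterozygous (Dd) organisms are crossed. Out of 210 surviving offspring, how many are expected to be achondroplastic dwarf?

Cross: Dd × Dd
Punnett square offspring (before lethality): 1 DD, 2 Dd, 1 dd
The DD genotype is lethal (embryos die); surviving offspring: 2 Dd, 1 dd
achondroplastic dwarf: 2 out of 3 → fraction 2/3
Expected count = 2/3 × 210 = 140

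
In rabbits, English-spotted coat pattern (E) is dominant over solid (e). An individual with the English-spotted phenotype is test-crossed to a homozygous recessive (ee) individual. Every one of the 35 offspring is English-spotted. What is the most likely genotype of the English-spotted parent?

Test cross: ? × ee
All offspring are English-spotted.
If the unknown parent were heterozygous (Ee), about half of 35 offspring would be solid; none are. The unknown parent is most likely homozygous dominant (EE).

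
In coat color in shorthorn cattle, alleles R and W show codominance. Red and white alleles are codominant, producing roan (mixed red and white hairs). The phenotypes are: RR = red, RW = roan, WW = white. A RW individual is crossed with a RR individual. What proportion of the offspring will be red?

Punnett square for RW × RR:
Offspring genotypes: 2 RR, 2 RW
Phenotype counts: 2 red, 2 roan
red: 2 out of 4
Probability: 2/4 = 1/2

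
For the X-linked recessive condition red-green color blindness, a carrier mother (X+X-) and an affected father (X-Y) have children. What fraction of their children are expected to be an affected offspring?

Cross: X+X- × X-Y
Offspring: 1 X+X-, 1 X+Y, 1 X-X-, 1 X-Y
Probability of an affected offspring: 2/4 = 1/2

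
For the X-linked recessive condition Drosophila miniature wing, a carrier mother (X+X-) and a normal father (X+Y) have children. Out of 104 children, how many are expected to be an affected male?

Cross: X+X- × X+Y
Offspring: 1 X+X+, 1 X+Y, 1 X+X-, 1 X-Y
Probability of an affected male: 1/4
Expected count = 1/4 × 104 = 26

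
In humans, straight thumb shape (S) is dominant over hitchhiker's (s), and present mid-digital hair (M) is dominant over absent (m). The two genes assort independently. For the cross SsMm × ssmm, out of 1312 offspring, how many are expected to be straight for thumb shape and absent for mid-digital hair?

Dihybrid cross SsMm × ssmm — consider each gene separately:
thumb shape: Ss × ss → 2 Ss, 2 ss → 2 S_ : 2 ss (out of 4)
mid-digital hair: Mm × mm → 2 Mm, 2 mm → 2 M_ : 2 mm (out of 4)
Looking for: straight (S_) and absent (mm)
P(straight) = 2/4, P(absent) = 2/4
P(both) = 2/4 × 2/4 = 4/16 = 1/4
Expected count = 1/4 × 1312 = 328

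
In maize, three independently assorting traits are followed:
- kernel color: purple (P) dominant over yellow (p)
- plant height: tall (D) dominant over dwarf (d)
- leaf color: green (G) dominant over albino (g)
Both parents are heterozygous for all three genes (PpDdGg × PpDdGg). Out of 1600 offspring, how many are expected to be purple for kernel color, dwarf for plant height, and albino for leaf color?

Trihybrid cross: PpDdGg × PpDdGg
Each trait segregates independently with a 3:1 phenotypic ratio, so each gene contributes 3/4 (dominant) or 1/4 (recessive).
Target: purple (kernel color), dwarf (plant height), albino (leaf color)
Probability = product of independent per-trait probabilities
= 3/4 × 1/4 × 1/4 = 3/64
Expected count = 3/64 × 1600 = 75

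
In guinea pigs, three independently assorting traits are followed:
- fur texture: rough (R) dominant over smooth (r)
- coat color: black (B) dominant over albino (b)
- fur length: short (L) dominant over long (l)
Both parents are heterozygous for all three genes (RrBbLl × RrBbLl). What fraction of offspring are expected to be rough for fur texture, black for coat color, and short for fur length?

Trihybrid cross: RrBbLl × RrBbLl
Each trait segregates independently with a 3:1 phenotypic ratio, so each gene contributes 3/4 (dominant) or 1/4 (recessive).
Target: rough (fur texture), black (coat color), short (fur length)
Probability = product of independent per-trait probabilities
= 3/4 × 3/4 × 3/4 = 27/64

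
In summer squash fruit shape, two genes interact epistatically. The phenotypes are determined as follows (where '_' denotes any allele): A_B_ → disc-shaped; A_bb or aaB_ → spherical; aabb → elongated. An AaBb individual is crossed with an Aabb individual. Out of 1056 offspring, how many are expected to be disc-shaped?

Cross: AaBb × Aabb — consider each gene separately:
A gene: Aa × Aa → 1 AA, 2 Aa, 1 aa → 3 A_ : 1 aa (out of 4)
B gene: Bb × bb → 2 Bb, 2 bb → 2 B_ : 2 bb (out of 4)
Genotype classes (out of 4 × 4 = 16): A_B_ = 3×2 = 6; A_bb = 3×2 = 6; aaB_ = 1×2 = 2; aabb = 1×2 = 2
Apply the phenotype rules: A_B_ (6) → disc-shaped; A_bb (6) + aaB_ (2) → spherical; aabb (2) → elongated
Phenotype counts (out of 16): 6 disc-shaped, 8 spherical, 2 elongated
disc-shaped: 6 out of 16 → fraction 3/8
Expected count = 3/8 × 1056 = 396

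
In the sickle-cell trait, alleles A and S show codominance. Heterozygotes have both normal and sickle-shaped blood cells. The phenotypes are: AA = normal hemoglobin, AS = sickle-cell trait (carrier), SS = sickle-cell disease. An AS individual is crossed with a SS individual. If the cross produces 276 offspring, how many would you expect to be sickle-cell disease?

Punnett square for AS × SS:
Offspring genotypes: 2 AS, 2 SS
Phenotype counts: 2 sickle-cell trait (carrier), 2 sickle-cell disease
sickle-cell disease: 2 out of 4 → fraction 1/2
Expected count = 1/2 × 276 = 138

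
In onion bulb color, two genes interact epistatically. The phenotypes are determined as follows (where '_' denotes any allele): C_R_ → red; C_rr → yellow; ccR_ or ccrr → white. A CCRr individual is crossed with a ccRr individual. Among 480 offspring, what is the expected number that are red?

Cross: CCRr × ccRr — consider each gene separately:
C gene: CC × cc → 4 Cc → 4 C_ (out of 4)
R gene: Rr × Rr → 1 RR, 2 Rr, 1 rr → 3 R_ : 1 rr (out of 4)
Genotype classes (out of 4 × 4 = 16): C_R_ = 4×3 = 12; C_rr = 4×1 = 4
Apply the phenotype rules: C_R_ (12) → red; C_rr (4) → yellow
Phenotype counts (out of 16): 12 red, 4 yellow
red: 12 out of 16 → fraction 3/4
Expected count = 3/4 × 480 = 360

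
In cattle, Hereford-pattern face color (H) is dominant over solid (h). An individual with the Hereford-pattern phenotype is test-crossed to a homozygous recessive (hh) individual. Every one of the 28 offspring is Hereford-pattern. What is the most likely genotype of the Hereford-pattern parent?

Test cross: ? × hh
All offspring are Hereford-pattern.
If the unknown parent were heterozygous (Hh), about half of 28 offspring would be solid; none are. The unknown parent is most likely homozygous dominant (HH).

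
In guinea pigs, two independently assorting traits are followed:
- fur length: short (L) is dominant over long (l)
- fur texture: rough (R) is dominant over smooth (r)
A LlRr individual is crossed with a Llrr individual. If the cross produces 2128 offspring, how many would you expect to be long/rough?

Dihybrid cross LlRr × Llrr — consider each gene separately:
fur length: Ll × Ll → 1 LL, 2 Ll, 1 ll → 3 L_ : 1 ll (out of 4)
fur texture: Rr × rr → 2 Rr, 2 rr → 2 R_ : 2 rr (out of 4)
Combine (counts out of 4 × 4 = 16): short/rough (L_R_) = 3×2 = 6; short/smooth (L_rr) = 3×2 = 6; long/rough (llR_) = 1×2 = 2; long/smooth (llrr) = 1×2 = 2
Phenotype counts (out of 16): 6 short/rough, 6 short/smooth, 2 long/rough, 2 long/smooth
long/rough: 2 out of 16 → fraction 1/8
Expected count = 1/8 × 2128 = 266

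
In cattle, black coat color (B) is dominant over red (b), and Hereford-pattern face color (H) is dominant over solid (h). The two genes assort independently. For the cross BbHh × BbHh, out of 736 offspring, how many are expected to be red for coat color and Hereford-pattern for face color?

Dihybrid cross BbHh × BbHh — consider each gene separately:
coat color: Bb × Bb → 1 BB, 2 Bb, 1 bb → 3 B_ : 1 bb (out of 4)
face color: Hh × Hh → 1 HH, 2 Hh, 1 hh → 3 H_ : 1 hh (out of 4)
Looking for: red (bb) and Hereford-pattern (H_)
P(red) = 1/4, P(Hereford-pattern) = 3/4
P(both) = 1/4 × 3/4 = 3/16
Expected count = 3/16 × 736 = 138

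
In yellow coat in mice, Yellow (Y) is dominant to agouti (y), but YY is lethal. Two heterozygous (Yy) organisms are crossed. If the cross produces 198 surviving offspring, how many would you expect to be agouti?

Cross: Yy × Yy
Punnett square offspring (before lethality): 1 YY, 2 Yy, 1 yy
The YY genotype is lethal (embryos die); surviving offspring: 2 Yy, 1 yy
agouti: 1 out of 3 → fraction 1/3
Expected count = 1/3 × 198 = 66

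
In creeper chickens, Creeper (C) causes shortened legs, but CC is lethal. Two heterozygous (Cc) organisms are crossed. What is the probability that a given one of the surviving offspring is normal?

Cross: Cc × Cc
Punnett square offspring (before lethality): 1 CC, 2 Cc, 1 cc
The CC genotype is lethal (embryos die); surviving offspring: 2 Cc, 1 cc
normal: 1 out of 3
Probability: 1/3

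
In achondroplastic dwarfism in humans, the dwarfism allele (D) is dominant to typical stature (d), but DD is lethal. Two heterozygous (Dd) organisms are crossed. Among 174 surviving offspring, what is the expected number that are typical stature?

Cross: Dd × Dd
Punnett square offspring (before lethality): 1 DD, 2 Dd, 1 dd
The DD genotype is lethal (embryos die); surviving offspring: 2 Dd, 1 dd
typical stature: 1 out of 3 → fraction 1/3
Expected count = 1/3 × 174 = 58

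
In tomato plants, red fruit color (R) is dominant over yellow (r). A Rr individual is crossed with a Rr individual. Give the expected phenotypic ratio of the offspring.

Punnett square for Rr × Rr:
Offspring genotypes: 1 RR, 2 Rr, 1 rr
red: 3, yellow: 1
Ratio: 3:1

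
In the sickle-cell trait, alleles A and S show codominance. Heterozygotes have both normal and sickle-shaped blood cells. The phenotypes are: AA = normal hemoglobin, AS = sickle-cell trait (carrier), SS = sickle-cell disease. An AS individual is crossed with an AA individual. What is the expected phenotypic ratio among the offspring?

Punnett square for AS × AA:
Offspring genotypes: 2 AA, 2 AS
Phenotype counts: 2 normal hemoglobin, 2 sickle-cell trait (carrier)
Ratio: 1 normal hemoglobin : 1 sickle-cell trait (carrier)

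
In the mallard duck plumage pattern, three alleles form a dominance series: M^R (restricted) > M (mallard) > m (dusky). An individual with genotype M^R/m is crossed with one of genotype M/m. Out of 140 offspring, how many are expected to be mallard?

Cross: M^R/m × M/m
Allele dominance: M^R > M > m
Offspring genotypes: 1 M^R/M, 1 M^R/m, 1 M/m, 1 m/m
Phenotype counts: 2 restricted, 1 mallard, 1 dusky
mallard: 1 out of 4 → fraction 1/4
Expected count = 1/4 × 140 = 35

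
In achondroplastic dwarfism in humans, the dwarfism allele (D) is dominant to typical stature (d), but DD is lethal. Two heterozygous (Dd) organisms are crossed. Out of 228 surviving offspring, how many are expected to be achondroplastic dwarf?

Cross: Dd × Dd
Punnett square offspring (before lethality): 1 DD, 2 Dd, 1 dd
The DD genotype is lethal (embryos die); surviving offspring: 2 Dd, 1 dd
achondroplastic dwarf: 2 out of 3 → fraction 2/3
Expected count = 2/3 × 228 = 152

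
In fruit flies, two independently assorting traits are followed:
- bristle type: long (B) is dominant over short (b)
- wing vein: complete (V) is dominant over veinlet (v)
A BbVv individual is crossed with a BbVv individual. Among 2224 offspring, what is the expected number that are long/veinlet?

Dihybrid cross BbVv × BbVv — consider each gene separately:
bristle type: Bb × Bb → 1 BB, 2 Bb, 1 bb → 3 B_ : 1 bb (out of 4)
wing vein: Vv × Vv → 1 VV, 2 Vv, 1 vv → 3 V_ : 1 vv (out of 4)
Combine (counts out of 4 × 4 = 16): long/complete (B_V_) = 3×3 = 9; long/veinlet (B_vv) = 3×1 = 3; short/complete (bbV_) = 1×3 = 3; short/veinlet (bbvv) = 1×1 = 1
Phenotype counts (out of 16): 9 long/complete, 3 long/veinlet, 3 short/complete, 1 short/veinlet
long/veinlet: 3 out of 16 → fraction 3/16
Expected count = 3/16 × 2224 = 417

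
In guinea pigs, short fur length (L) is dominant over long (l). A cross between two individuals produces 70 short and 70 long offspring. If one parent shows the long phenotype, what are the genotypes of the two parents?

Observed offspring: 70 short, 70 long
The observed ratio simplifies to 1:1. One parent shows long, so its genotype must be ll. A 1:1 offspring split requires the other parent to be heterozygous (Ll).
Parent genotypes: ll × Ll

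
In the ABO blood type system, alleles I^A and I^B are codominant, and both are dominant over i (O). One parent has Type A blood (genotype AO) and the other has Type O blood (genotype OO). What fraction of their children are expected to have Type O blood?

Cross: AO × OO
Possible offspring genotypes: 2 AO, 2 OO
Blood type counts: 2 Type A, 2 Type O
Probability of Type O: 2/4 = 1/2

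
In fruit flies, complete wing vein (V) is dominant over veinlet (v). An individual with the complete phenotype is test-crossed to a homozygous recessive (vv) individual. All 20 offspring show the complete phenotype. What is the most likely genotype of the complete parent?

Test cross: ? × vv
All offspring are complete.
If the unknown parent were heterozygous (Vv), about half of 20 offspring would be veinlet; none are. The unknown parent is most likely homozygous dominant (VV).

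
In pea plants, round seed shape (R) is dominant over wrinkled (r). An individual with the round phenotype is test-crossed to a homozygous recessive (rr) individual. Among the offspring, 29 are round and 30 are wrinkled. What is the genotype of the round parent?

Test cross: ? × rr
Offspring: 29 round, 30 wrinkled — approximately 1:1.
A 1:1 ratio in a test cross indicates the unknown parent is heterozygous (Rr).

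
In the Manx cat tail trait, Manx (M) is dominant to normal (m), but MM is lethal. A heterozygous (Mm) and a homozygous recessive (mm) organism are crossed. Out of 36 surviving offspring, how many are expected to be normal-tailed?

Cross: Mm × mm
Punnett square offspring (before lethality): 2 Mm, 2 mm
No MM offspring are produced in this cross.
normal-tailed: 2 out of 4 → fraction 1/2
Expected count = 1/2 × 36 = 18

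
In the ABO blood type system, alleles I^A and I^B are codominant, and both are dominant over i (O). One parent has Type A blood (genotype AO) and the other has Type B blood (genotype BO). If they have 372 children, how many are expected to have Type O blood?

Cross: AO × BO
Possible offspring genotypes: 1 AB, 1 AO, 1 BO, 1 OO
Blood type counts: 1 Type AB, 1 Type A, 1 Type B, 1 Type O
Probability of Type O: 1/4
Expected count = 1/4 × 372 = 93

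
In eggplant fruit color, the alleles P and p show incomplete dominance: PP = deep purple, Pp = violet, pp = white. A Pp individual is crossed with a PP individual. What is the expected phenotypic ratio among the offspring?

Punnett square for Pp × PP:
Offspring genotypes: 2 PP, 2 Pp
Phenotype counts: 2 deep purple, 2 violet
Ratio: 1 deep purple : 1 violet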